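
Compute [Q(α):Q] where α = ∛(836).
[Q(α):Q] = 3

The minimal polynomial of α is x^3 - 836, irreducible over Q since 836 is not a perfect cube (so x^3 - 836 has no rational root). Hence [Q(α):Q] = deg(m_α) = 3.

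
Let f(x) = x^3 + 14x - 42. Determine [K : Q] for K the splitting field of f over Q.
[K : Q] = 6

By the rational root test, any rational root of the monic integer polynomial f(x) = x^3 + 14x - 42 must be an integer dividing the constant term -42, i.e. one of ±{1, 2, 3, 6, 7, 14, 21, 42}. Evaluating: f(1) = -27, f(-1) = -57, f(2) = -6, f(-2) = -78, f(3) = 27, f(-3) = -111, f(6) = 258, f(-6) = -342, f(7) = 399, f(-7) = -483, f(14) = 2898, f(-14) = -2982, f(21) = 9513, f(-21) = -9597, f(42) = 74634, f(-42) = -74718; none is 0, so f has no rational root and is therefore irreducible over Q (a cubic with no linear factor over a field is irreducible). For an irreducible cubic, the Galois group is A_3 or S_3 according as the discriminant disc(f) = -4a^3 - 27b^2 = -4·(14)^3 - 27·(-42)^2 = -58604 is or is not a square in Q. Here disc(f) = -58604 is not a perfect square in Q, so the Galois group of f over Q is not contained in A_3 and must be all of S_3. The splitting field has degree |S_3| = 6 over Q, so [K : Q] = 6.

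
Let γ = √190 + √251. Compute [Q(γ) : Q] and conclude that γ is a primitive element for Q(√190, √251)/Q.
[Q(γ) : Q] = 4 (equivalently, Q(γ) = Q(√190, √251))

Obviously Q(γ) ⊆ Q(√190, √251), and [Q(√190, √251):Q] = 4 (since 190, 251 are distinct squarefree integers > 1 with 47690 not a perfect square). To show equality we compute the minimal polynomial of γ. From γ = √190 + √251: γ^2 = 190 + 2√(47690) + 251 = 441 + 2√(47690), so γ^2 - 441 = 2√(47690); squaring, (γ^2 - 441)^2 = 4·47690, i.e. γ^4 - 882γ^2 + 194481 - 190760 = 0, i.e. γ^4 - 882γ^2 + 3721 = 0. So γ is a root of x^4 - 882x^2 + 3721. This polynomial is irreducible over Q: it has no rational root (each ±√190 ± √251 is irrational), and any factorization into two quadratics over Q would force √(47690) ∈ Q (pairing opposite roots) or √190, √251 ∈ Q (other pairings), all impossible. Hence [Q(γ):Q] = 4 = [Q(√190, √251):Q], so Q(γ) = Q(√190, √251).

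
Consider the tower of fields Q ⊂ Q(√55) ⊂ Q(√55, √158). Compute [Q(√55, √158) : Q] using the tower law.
[Q(√55, √158) : Q] = 4

[Q(√55):Q] = 2 (min poly x^2 - 55, irreducible since 55 is squarefree > 1). For the top step, suppose √158 ∈ Q(√55), say √158 = c + d√55 with c, d ∈ Q. Squaring: 158 = c^2 + 55d^2 + 2cd√55. Since √55 ∉ Q this forces 2cd = 0. If d = 0 then √158 = c ∈ Q, contradicting 158 squarefree > 1. If c = 0 then 158 = 55d^2, so 55·158 = (55d)^2 is a perfect square in Q — but 55·158 = 8690 is not a perfect square (since 55 and 158 are distinct squarefree integers). Contradiction. Hence √158 ∉ Q(√55), so x^2 - 158 stays irreducible over Q(√55) and [Q(√55, √158) : Q(√55)] = 2. By the tower law, [Q(√55, √158) : Q] = 2 · 2 = 4.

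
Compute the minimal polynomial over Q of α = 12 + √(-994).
m_α(x) = x^2 - 24x + 1138

From α - 12 = √(-994), squaring gives (α - 12)^2 = -994, i.e. α^2 - 24α + 144 = -994, so α^2 - 24α + 1138 = 0. The discriminant of x^2 - 24x + 1138 is (-24)^2 - 4·(1138) = 576 - 4552 = -3976, and 4·(-994) is not a perfect square in Q since -994 is squarefree and ≠ 1. Hence x^2 - 24x + 1138 is irreducible over Q and is the minimal polynomial of α.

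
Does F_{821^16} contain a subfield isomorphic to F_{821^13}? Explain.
No: F_{821^13} is not a subfield of F_{821^16}

F_{p^m} embeds in F_{p^n} iff m | n. Here 13 ∤ 16 (since 16 = 1·13 + 3 with remainder 3 ≠ 0), so F_{821^13} is not a subfield of F_{821^16}. Equivalently: if it were, the tower law would give 13 = [F_{821^13}:F_821] dividing [F_{821^16}:F_821] = 16, contradiction.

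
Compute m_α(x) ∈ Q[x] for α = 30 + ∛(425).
m_α(x) = x^3 - 90x^2 + 2700x - 27425

Set β = α - 30 = ∛(425), so β^3 = 425. Then (α - 30)^3 - 425 = 0, i.e. α is a root of g(x) = (x - 30)^3 - 425 = x^3 - 90x^2 + 2700x - 27425. Since g(x) = h(x - 30) where h(x) = x^3 - 425, and h is irreducible over Q (because 425 is not a perfect cube, so h has no rational root, and a monic cubic with no rational root is irreducible), g is also irreducible (irreducibility is preserved under the substitution x → x - 30). Hence m_α(x) = x^3 - 90x^2 + 2700x - 27425.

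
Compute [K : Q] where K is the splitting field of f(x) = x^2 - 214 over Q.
[K : Q] = 2

f(x) = x^2 - 214 factors as (x - √214)(x + √214). The splitting field is K = Q(√214). Since 214 is squarefree and > 1, it is not a perfect square, so x^2 - 214 is irreducible over Q and [Q(√214) : Q] = 2. Hence [K : Q] = 2.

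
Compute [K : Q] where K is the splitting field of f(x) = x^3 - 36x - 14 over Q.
[K : Q] = 6

By the rational root test, any rational root of the monic integer polynomial f(x) = x^3 - 36x - 14 must be an integer dividing the constant term -14, i.e. one of ±{1, 2, 7, 14}. Evaluating: f(1) = -49, f(-1) = 21, f(2) = -78, f(-2) = 50, f(7) = 77, f(-7) = -105, f(14) = 2226, f(-14) = -2254; none is 0, so f has no rational root and is therefore irreducible over Q (a cubic with no linear factor over a field is irreducible). For an irreducible cubic, the Galois group is A_3 or S_3 according as the discriminant disc(f) = -4a^3 - 27b^2 = -4·(-36)^3 - 27·(-14)^2 = 181332 is or is not a square in Q. Here disc(f) = 181332 is not a perfect square in Q, so the Galois group of f over Q is not contained in A_3 and must be all of S_3. The splitting field has degree |S_3| = 6 over Q, so [K : Q] = 6.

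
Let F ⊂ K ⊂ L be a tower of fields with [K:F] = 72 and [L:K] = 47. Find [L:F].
[L:F] = 3384

The tower law says that for any tower of field extensions F ⊂ K ⊂ L with finite degrees, [L:F] = [L:K] · [K:F]. Here this gives [L:F] = 47 · 72 = 3384.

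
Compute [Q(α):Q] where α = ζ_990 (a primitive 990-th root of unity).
[Q(α):Q] = 240

The minimal polynomial of ζ_990 over Q is the 990-th cyclotomic polynomial Φ_990(x), which is irreducible over Q and has degree φ(990) = 240. Hence [Q(α):Q] = φ(990) = 240.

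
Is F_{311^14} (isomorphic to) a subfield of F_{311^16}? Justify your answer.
No: F_{311^14} is not a subfield of F_{311^16}

F_{p^m} embeds in F_{p^n} iff m | n. Here 14 ∤ 16 (since 16 = 1·14 + 2 with remainder 2 ≠ 0), so F_{311^14} is not a subfield of F_{311^16}. Equivalently: if it were, the tower law would give 14 = [F_{311^14}:F_311] dividing [F_{311^16}:F_311] = 16, contradiction.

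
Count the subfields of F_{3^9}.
F_{3^9} has 3 subfields

The subfields of F_{p^n} are exactly the fields F_{p^d} for d | n (each is the fixed field of the unique index-d subgroup of Gal(F_{p^n}/F_p) ≅ Z/nZ). The divisors of n = 9 are {1, 3, 9}, giving 3 subfields: F_{3^1}, F_{3^3}, F_{3^9}.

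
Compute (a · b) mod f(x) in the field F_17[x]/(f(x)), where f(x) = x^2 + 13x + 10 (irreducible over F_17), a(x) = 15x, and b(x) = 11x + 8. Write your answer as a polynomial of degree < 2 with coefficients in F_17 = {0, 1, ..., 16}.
a · b ≡ 15x + 16 (mod f(x))

Multiply in F_17[x]: a(x)·b(x) = (15x)·(11x + 8) = 12x^2 + x. This has degree ≥ 2, so divide by f(x) over F_17: 12x^2 + x = (12)·(x^2 + 13x + 10) + (15x + 16). Hence a·b ≡ 15x + 16 (mod f). (F_17[x]/(f) is a field with 17^2 = 289 elements since f is irreducible of degree 2.)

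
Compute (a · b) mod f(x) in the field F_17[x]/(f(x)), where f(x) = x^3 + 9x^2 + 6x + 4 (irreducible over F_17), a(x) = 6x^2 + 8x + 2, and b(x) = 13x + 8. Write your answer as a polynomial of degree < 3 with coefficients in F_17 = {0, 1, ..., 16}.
a · b ≡ 11x^2 + 13x + 10 (mod f(x))

Multiply in F_17[x]: a(x)·b(x) = (6x^2 + 8x + 2)·(13x + 8) = 10x^3 + 16x^2 + 5x + 16. This has degree ≥ 3, so divide by f(x) over F_17: 10x^3 + 16x^2 + 5x + 16 = (10)·(x^3 + 9x^2 + 6x + 4) + (11x^2 + 13x + 10). Hence a·b ≡ 11x^2 + 13x + 10 (mod f). (F_17[x]/(f) is a field with 17^3 = 4913 elements since f is irreducible of degree 3.)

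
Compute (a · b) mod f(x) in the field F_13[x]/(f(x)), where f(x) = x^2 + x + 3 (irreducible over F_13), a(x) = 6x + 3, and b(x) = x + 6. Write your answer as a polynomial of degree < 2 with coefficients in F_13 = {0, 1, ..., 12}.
a · b ≡ 7x (mod f(x))

Multiply in F_13[x]: a(x)·b(x) = (6x + 3)·(x + 6) = 6x^2 + 5. This has degree ≥ 2, so divide by f(x) over F_13: 6x^2 + 5 = (6)·(x^2 + x + 3) + (7x). Hence a·b ≡ 7x (mod f). (F_13[x]/(f) is a field with 13^2 = 169 elements since f is irreducible of degree 2.)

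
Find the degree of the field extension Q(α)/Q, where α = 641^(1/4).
[Q(α):Q] = 4

α is a root of x^4 - 641. By Eisenstein's criterion at the prime p = 641 (which divides the constant term 641 but p^2 = 410881 does not, since 641 is squarefree), x^4 - 641 is irreducible over Q. Hence [Q(α):Q] = 4.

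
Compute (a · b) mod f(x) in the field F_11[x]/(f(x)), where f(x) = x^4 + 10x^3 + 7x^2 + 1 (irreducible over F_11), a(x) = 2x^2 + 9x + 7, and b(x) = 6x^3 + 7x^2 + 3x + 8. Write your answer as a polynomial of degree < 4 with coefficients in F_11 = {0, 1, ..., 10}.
a · b ≡ 8x^3 + 5x^2 + 4x + 9 (mod f(x))

Multiply in F_11[x]: a(x)·b(x) = (2x^2 + 9x + 7)·(6x^3 + 7x^2 + 3x + 8) = x^5 + 2x^4 + x^3 + 4x^2 + 5x + 1. This has degree ≥ 4, so divide by f(x) over F_11: x^5 + 2x^4 + x^3 + 4x^2 + 5x + 1 = (x + 3)·(x^4 + 10x^3 + 7x^2 + 1) + (8x^3 + 5x^2 + 4x + 9). Hence a·b ≡ 8x^3 + 5x^2 + 4x + 9 (mod f). (F_11[x]/(f) is a field with 11^4 = 14641 elements since f is irreducible of degree 4.)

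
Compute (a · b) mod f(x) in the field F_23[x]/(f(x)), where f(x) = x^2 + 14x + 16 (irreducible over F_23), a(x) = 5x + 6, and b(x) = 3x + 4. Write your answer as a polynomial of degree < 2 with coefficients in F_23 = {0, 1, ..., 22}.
a · b ≡ 12x + 14 (mod f(x))

Multiply in F_23[x]: a(x)·b(x) = (5x + 6)·(3x + 4) = 15x^2 + 15x + 1. This has degree ≥ 2, so divide by f(x) over F_23: 15x^2 + 15x + 1 = (15)·(x^2 + 14x + 16) + (12x + 14). Hence a·b ≡ 12x + 14 (mod f). (F_23[x]/(f) is a field with 23^2 = 529 elements since f is irreducible of degree 2.)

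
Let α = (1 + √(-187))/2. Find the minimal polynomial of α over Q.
m_α(x) = x^2 - x + 47

From 2α - 1 = √(-187), squaring gives (2α - 1)^2 = -187, i.e. 4α^2 - 4α + 1 = -187, so α^2 - α + (1 + 187)/4 = 0. Since -187 ≡ 1 (mod 4), (1 + 187)/4 = 47 ∈ Z. The polynomial x^2 - x + 47 has discriminant 1 - 4·(47) = -187, which is not a perfect square in Q (d = -187 is squarefree and ≠ 1), so x^2 - x + 47 is irreducible over Q. It is the minimal polynomial of α.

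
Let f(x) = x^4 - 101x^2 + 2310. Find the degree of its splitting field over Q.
[K : Q] = 4

Solving the quadratic in x^2: x^2 = (101 ± √(101^2 - 4·2310))/2 = (101 ± √961)/2 = (101 ± 31)/2, giving x^2 = 66 or x^2 = 35. So f(x) = (x^2 - 66)(x^2 - 35) and the roots of f are ±√66, ±√35. Hence the splitting field is K = Q(√66, √35). Since 66 and 35 are distinct squarefree integers > 1, their product 2310 is not a perfect square, so √35 ∉ Q(√66). By the tower law [K:Q] = [Q(√66,√35):Q(√66)] · [Q(√66):Q] = 2 · 2 = 4.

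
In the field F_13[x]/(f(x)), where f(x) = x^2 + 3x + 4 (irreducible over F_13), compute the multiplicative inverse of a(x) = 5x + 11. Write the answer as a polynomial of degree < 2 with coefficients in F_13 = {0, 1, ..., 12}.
a(x)^(-1) ≡ 2x + 12 (mod f(x))

Since f is irreducible over F_13, F_13[x]/(f) is a field and a(x) ≠ 0 has an inverse. Apply the extended Euclidean algorithm to f(x) and a(x) in F_13[x]: f(x) = (8x + 9)·a(x) + (9). The last nonzero remainder is the constant 9 = gcd(f, a) in F_13. Back-substituting through the division chain expresses 9 = s(x)·a(x) + t(x)·f(x) with s(x) ≡ 5x + 4 (mod f), so (5x + 4)·a(x) ≡ 9 (mod f). Multiplying by 9^(-1) ≡ 3 in F_13 gives a(x)^(-1) ≡ 3·(5x + 4) ≡ 2x + 12 (mod f). Check: (5x + 11)·(2x + 12) = 10x^2 + 4x + 2 ≡ 1 (mod x^2 + 3x + 4).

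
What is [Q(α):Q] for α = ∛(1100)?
[Q(α):Q] = 3

The minimal polynomial of α is x^3 - 1100, irreducible over Q since 1100 is not a perfect cube (so x^3 - 1100 has no rational root). Hence [Q(α):Q] = deg(m_α) = 3.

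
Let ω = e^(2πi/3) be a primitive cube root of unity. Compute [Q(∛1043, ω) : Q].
[Q(∛1043, ω) : Q] = 6

[Q(∛1043):Q] = 3 (min poly x^3 - 1043, irreducible since 1043 is not a perfect cube). [Q(ω):Q] = 2 (min poly x^2 + x + 1). Since Q(∛1043) ⊂ R and ω ∉ R, we have ω ∉ Q(∛1043), so x^2 + x + 1 remains irreducible over Q(∛1043) and [Q(∛1043, ω) : Q(∛1043)] = 2. By the tower law, [Q(∛1043, ω) : Q] = 3 · 2 = 6. (In fact Q(∛1043, ω) is the splitting field of x^3 - 1043 over Q.)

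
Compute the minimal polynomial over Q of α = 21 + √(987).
m_α(x) = x^2 - 42x - 546

From α - 21 = √(987), squaring gives (α - 21)^2 = 987, i.e. α^2 - 42α + 441 = 987, so α^2 - 42α - 546 = 0. The discriminant of x^2 - 42x - 546 is (-42)^2 - 4·(-546) = 1764 + 2184 = 3948, and 4·(987) is not a perfect square in Q since 987 is squarefree and ≠ 1. Hence x^2 - 42x - 546 is irreducible over Q and is the minimal polynomial of α.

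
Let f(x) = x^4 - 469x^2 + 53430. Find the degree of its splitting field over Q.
[K : Q] = 4

Solving the quadratic in x^2: x^2 = (469 ± √(469^2 - 4·53430))/2 = (469 ± √6241)/2 = (469 ± 79)/2, giving x^2 = 274 or x^2 = 195. So f(x) = (x^2 - 274)(x^2 - 195) and the roots of f are ±√274, ±√195. Hence the splitting field is K = Q(√274, √195). Since 274 and 195 are distinct squarefree integers > 1, their product 53430 is not a perfect square, so √195 ∉ Q(√274). By the tower law [K:Q] = [Q(√274,√195):Q(√274)] · [Q(√274):Q] = 2 · 2 = 4.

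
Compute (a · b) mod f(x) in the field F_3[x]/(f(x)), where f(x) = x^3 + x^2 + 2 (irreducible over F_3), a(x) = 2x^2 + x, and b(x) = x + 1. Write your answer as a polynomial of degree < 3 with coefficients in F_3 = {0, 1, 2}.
a · b ≡ x^2 + x + 2 (mod f(x))

Multiply in F_3[x]: a(x)·b(x) = (2x^2 + x)·(x + 1) = 2x^3 + x. This has degree ≥ 3, so divide by f(x) over F_3: 2x^3 + x = (2)·(x^3 + x^2 + 2) + (x^2 + x + 2). Hence a·b ≡ x^2 + x + 2 (mod f). (F_3[x]/(f) is a field with 3^3 = 27 elements since f is irreducible of degree 3.)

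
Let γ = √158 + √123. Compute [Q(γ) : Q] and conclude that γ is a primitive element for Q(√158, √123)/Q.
[Q(γ) : Q] = 4 (equivalently, Q(γ) = Q(√158, √123))

Obviously Q(γ) ⊆ Q(√158, √123), and [Q(√158, √123):Q] = 4 (since 158, 123 are distinct squarefree integers > 1 with 19434 not a perfect square). To show equality we compute the minimal polynomial of γ. From γ = √158 + √123: γ^2 = 158 + 2√(19434) + 123 = 281 + 2√(19434), so γ^2 - 281 = 2√(19434); squaring, (γ^2 - 281)^2 = 4·19434, i.e. γ^4 - 562γ^2 + 78961 - 77736 = 0, i.e. γ^4 - 562γ^2 + 1225 = 0. So γ is a root of x^4 - 562x^2 + 1225. This polynomial is irreducible over Q: it has no rational root (each ±√158 ± √123 is irrational), and any factorization into two quadratics over Q would force √(19434) ∈ Q (pairing opposite roots) or √158, √123 ∈ Q (other pairings), all impossible. Hence [Q(γ):Q] = 4 = [Q(√158, √123):Q], so Q(γ) = Q(√158, √123).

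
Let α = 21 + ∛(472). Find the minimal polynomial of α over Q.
m_α(x) = x^3 - 63x^2 + 1323x - 9733

Set β = α - 21 = ∛(472), so β^3 = 472. Then (α - 21)^3 - 472 = 0, i.e. α is a root of g(x) = (x - 21)^3 - 472 = x^3 - 63x^2 + 1323x - 9733. Since g(x) = h(x - 21) where h(x) = x^3 - 472, and h is irreducible over Q (because 472 is not a perfect cube, so h has no rational root, and a monic cubic with no rational root is irreducible), g is also irreducible (irreducibility is preserved under the substitution x → x - 21). Hence m_α(x) = x^3 - 63x^2 + 1323x - 9733.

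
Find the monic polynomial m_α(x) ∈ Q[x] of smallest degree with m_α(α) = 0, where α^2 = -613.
m_α(x) = x^2 + 613

α satisfies α^2 + 613 = 0, so x^2 + 613 annihilates α. Since d = -613 is squarefree and ≠ 1, it is not a perfect square in Q, so x^2 + 613 has no rational root and is therefore irreducible over Q (a degree-2 polynomial over a field is irreducible iff it has no root). Hence m_α(x) = x^2 + 613.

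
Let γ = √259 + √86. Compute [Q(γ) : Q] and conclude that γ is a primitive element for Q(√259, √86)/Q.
[Q(γ) : Q] = 4 (equivalently, Q(γ) = Q(√259, √86))

Obviously Q(γ) ⊆ Q(√259, √86), and [Q(√259, √86):Q] = 4 (since 259, 86 are distinct squarefree integers > 1 with 22274 not a perfect square). To show equality we compute the minimal polynomial of γ. From γ = √259 + √86: γ^2 = 259 + 2√(22274) + 86 = 345 + 2√(22274), so γ^2 - 345 = 2√(22274); squaring, (γ^2 - 345)^2 = 4·22274, i.e. γ^4 - 690γ^2 + 119025 - 89096 = 0, i.e. γ^4 - 690γ^2 + 29929 = 0. So γ is a root of x^4 - 690x^2 + 29929. This polynomial is irreducible over Q: it has no rational root (each ±√259 ± √86 is irrational), and any factorization into two quadratics over Q would force √(22274) ∈ Q (pairing opposite roots) or √259, √86 ∈ Q (other pairings), all impossible. Hence [Q(γ):Q] = 4 = [Q(√259, √86):Q], so Q(γ) = Q(√259, √86).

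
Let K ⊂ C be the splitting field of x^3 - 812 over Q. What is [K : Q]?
[K : Q] = 6

The roots of x^3 - 812 are ∛812, ω∛812, ω^2∛812 where ω = e^(2πi/3) is a primitive cube root of unity, so K = Q(∛812, ω). Now [Q(∛812):Q] = 3 (since 812 is not a perfect cube, x^3 - 812 is irreducible) and [Q(ω):Q] = 2. Both 2 and 3 divide [K:Q], and [K:Q] ≤ 3·2 = 6, so [K:Q] = 6. (Equivalently: Q(∛812) ⊂ R but ω ∉ R, so [K : Q(∛812)] = 2.)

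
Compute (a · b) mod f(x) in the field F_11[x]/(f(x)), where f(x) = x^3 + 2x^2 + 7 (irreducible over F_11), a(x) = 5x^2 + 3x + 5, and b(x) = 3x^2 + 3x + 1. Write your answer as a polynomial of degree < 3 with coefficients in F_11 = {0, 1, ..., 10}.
a · b ≡ 8x^2 + x + 3 (mod f(x))

Multiply in F_11[x]: a(x)·b(x) = (5x^2 + 3x + 5)·(3x^2 + 3x + 1) = 4x^4 + 2x^3 + 7x^2 + 7x + 5. This has degree ≥ 3, so divide by f(x) over F_11: 4x^4 + 2x^3 + 7x^2 + 7x + 5 = (4x + 5)·(x^3 + 2x^2 + 7) + (8x^2 + x + 3). Hence a·b ≡ 8x^2 + x + 3 (mod f). (F_11[x]/(f) is a field with 11^3 = 1331 elements since f is irreducible of degree 3.)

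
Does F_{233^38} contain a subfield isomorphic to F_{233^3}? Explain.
No: F_{233^3} is not a subfield of F_{233^38}

F_{p^m} embeds in F_{p^n} iff m | n. Here 3 ∤ 38 (since 38 = 12·3 + 2 with remainder 2 ≠ 0), so F_{233^3} is not a subfield of F_{233^38}. Equivalently: if it were, the tower law would give 3 = [F_{233^3}:F_233] dividing [F_{233^38}:F_233] = 38, contradiction.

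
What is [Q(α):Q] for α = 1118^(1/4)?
[Q(α):Q] = 4

α is a root of x^4 - 1118. By Eisenstein's criterion at the prime p = 2 (which divides the constant term 1118 but p^2 = 4 does not, since 1118 is squarefree), x^4 - 1118 is irreducible over Q. Hence [Q(α):Q] = 4.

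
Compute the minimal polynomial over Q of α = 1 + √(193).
m_α(x) = x^2 - 2x - 192

From α - 1 = √(193), squaring gives (α - 1)^2 = 193, i.e. α^2 - 2α + 1 = 193, so α^2 - 2α - 192 = 0. The discriminant of x^2 - 2x - 192 is (-2)^2 - 4·(-192) = 4 + 768 = 772, and 4·(193) is not a perfect square in Q since 193 is squarefree and ≠ 1. Hence x^2 - 2x - 192 is irreducible over Q and is the minimal polynomial of α.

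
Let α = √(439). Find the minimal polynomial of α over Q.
m_α(x) = x^2 - 439

α satisfies α^2 - 439 = 0, so x^2 - 439 annihilates α. Since d = 439 is squarefree and ≠ 1, it is not a perfect square in Q, so x^2 - 439 has no rational root and is therefore irreducible over Q (a degree-2 polynomial over a field is irreducible iff it has no root). Hence m_α(x) = x^2 - 439.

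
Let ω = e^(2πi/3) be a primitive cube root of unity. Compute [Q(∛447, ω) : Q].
[Q(∛447, ω) : Q] = 6

[Q(∛447):Q] = 3 (min poly x^3 - 447, irreducible since 447 is not a perfect cube). [Q(ω):Q] = 2 (min poly x^2 + x + 1). Since Q(∛447) ⊂ R and ω ∉ R, we have ω ∉ Q(∛447), so x^2 + x + 1 remains irreducible over Q(∛447) and [Q(∛447, ω) : Q(∛447)] = 2. By the tower law, [Q(∛447, ω) : Q] = 3 · 2 = 6. (In fact Q(∛447, ω) is the splitting field of x^3 - 447 over Q.)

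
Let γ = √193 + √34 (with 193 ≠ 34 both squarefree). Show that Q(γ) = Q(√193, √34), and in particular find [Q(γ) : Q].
[Q(γ) : Q] = 4 (equivalently, Q(γ) = Q(√193, √34))

Obviously Q(γ) ⊆ Q(√193, √34), and [Q(√193, √34):Q] = 4 (since 193, 34 are distinct squarefree integers > 1 with 6562 not a perfect square). To show equality we compute the minimal polynomial of γ. From γ = √193 + √34: γ^2 = 193 + 2√(6562) + 34 = 227 + 2√(6562), so γ^2 - 227 = 2√(6562); squaring, (γ^2 - 227)^2 = 4·6562, i.e. γ^4 - 454γ^2 + 51529 - 26248 = 0, i.e. γ^4 - 454γ^2 + 25281 = 0. So γ is a root of x^4 - 454x^2 + 25281. This polynomial is irreducible over Q: it has no rational root (each ±√193 ± √34 is irrational), and any factorization into two quadratics over Q would force √(6562) ∈ Q (pairing opposite roots) or √193, √34 ∈ Q (other pairings), all impossible. Hence [Q(γ):Q] = 4 = [Q(√193, √34):Q], so Q(γ) = Q(√193, √34).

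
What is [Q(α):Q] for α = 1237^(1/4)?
[Q(α):Q] = 4

α is a root of x^4 - 1237. By Eisenstein's criterion at the prime p = 1237 (which divides the constant term 1237 but p^2 = 1530169 does not, since 1237 is squarefree), x^4 - 1237 is irreducible over Q. Hence [Q(α):Q] = 4.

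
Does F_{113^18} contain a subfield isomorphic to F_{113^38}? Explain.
No: F_{113^38} is not a subfield of F_{113^18}

F_{p^m} embeds in F_{p^n} iff m | n. Here 38 ∤ 18 (since 18 = 0·38 + 18 with remainder 18 ≠ 0), so F_{113^38} is not a subfield of F_{113^18}. Equivalently: if it were, the tower law would give 38 = [F_{113^38}:F_113] dividing [F_{113^18}:F_113] = 18, contradiction.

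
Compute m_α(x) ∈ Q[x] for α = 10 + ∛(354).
m_α(x) = x^3 - 30x^2 + 300x - 1354

Set β = α - 10 = ∛(354), so β^3 = 354. Then (α - 10)^3 - 354 = 0, i.e. α is a root of g(x) = (x - 10)^3 - 354 = x^3 - 30x^2 + 300x - 1354. Since g(x) = h(x - 10) where h(x) = x^3 - 354, and h is irreducible over Q (because 354 is not a perfect cube, so h has no rational root, and a monic cubic with no rational root is irreducible), g is also irreducible (irreducibility is preserved under the substitution x → x - 10). Hence m_α(x) = x^3 - 30x^2 + 300x - 1354.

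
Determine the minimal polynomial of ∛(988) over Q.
m_α(x) = x^3 - 988

α satisfies α^3 = 988, so x^3 - 988 annihilates α. By the rational root test, a rational root p/q (in lowest terms) of x^3 - 988 would satisfy p^3 = 988 q^3, forcing q = 1 and p^3 = 988; but 988 is not a perfect cube, contradiction. A monic cubic over Q with no rational root is irreducible (any nontrivial factorization would include a linear factor). Hence x^3 - 988 is the minimal polynomial of α, and in particular [Q(α):Q] = 3.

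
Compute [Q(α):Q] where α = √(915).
[Q(α):Q] = 2

[Q(α):Q] equals the degree of the minimal polynomial of α. Here α^2 = 915 and x^2 - 915 is irreducible (d = 915 is squarefree, ≠ 1, hence not a square), so deg(m_α) = 2. Thus [Q(α):Q] = 2.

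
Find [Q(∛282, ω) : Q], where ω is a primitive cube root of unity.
[Q(∛282, ω) : Q] = 6

[Q(∛282):Q] = 3 (min poly x^3 - 282, irreducible since 282 is not a perfect cube). [Q(ω):Q] = 2 (min poly x^2 + x + 1). Since Q(∛282) ⊂ R and ω ∉ R, we have ω ∉ Q(∛282), so x^2 + x + 1 remains irreducible over Q(∛282) and [Q(∛282, ω) : Q(∛282)] = 2. By the tower law, [Q(∛282, ω) : Q] = 3 · 2 = 6. (In fact Q(∛282, ω) is the splitting field of x^3 - 282 over Q.)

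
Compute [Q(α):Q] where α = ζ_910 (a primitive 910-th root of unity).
[Q(α):Q] = 288

The minimal polynomial of ζ_910 over Q is the 910-th cyclotomic polynomial Φ_910(x), which is irreducible over Q and has degree φ(910) = 288. Hence [Q(α):Q] = φ(910) = 288.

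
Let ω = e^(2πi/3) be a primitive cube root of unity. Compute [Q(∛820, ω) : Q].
[Q(∛820, ω) : Q] = 6

[Q(∛820):Q] = 3 (min poly x^3 - 820, irreducible since 820 is not a perfect cube). [Q(ω):Q] = 2 (min poly x^2 + x + 1). Since Q(∛820) ⊂ R and ω ∉ R, we have ω ∉ Q(∛820), so x^2 + x + 1 remains irreducible over Q(∛820) and [Q(∛820, ω) : Q(∛820)] = 2. By the tower law, [Q(∛820, ω) : Q] = 3 · 2 = 6. (In fact Q(∛820, ω) is the splitting field of x^3 - 820 over Q.)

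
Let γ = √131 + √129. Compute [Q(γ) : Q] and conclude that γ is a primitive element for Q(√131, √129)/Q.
[Q(γ) : Q] = 4 (equivalently, Q(γ) = Q(√131, √129))

Obviously Q(γ) ⊆ Q(√131, √129), and [Q(√131, √129):Q] = 4 (since 131, 129 are distinct squarefree integers > 1 with 16899 not a perfect square). To show equality we compute the minimal polynomial of γ. From γ = √131 + √129: γ^2 = 131 + 2√(16899) + 129 = 260 + 2√(16899), so γ^2 - 260 = 2√(16899); squaring, (γ^2 - 260)^2 = 4·16899, i.e. γ^4 - 520γ^2 + 67600 - 67596 = 0, i.e. γ^4 - 520γ^2 + 4 = 0. So γ is a root of x^4 - 520x^2 + 4. This polynomial is irreducible over Q: it has no rational root (each ±√131 ± √129 is irrational), and any factorization into two quadratics over Q would force √(16899) ∈ Q (pairing opposite roots) or √131, √129 ∈ Q (other pairings), all impossible. Hence [Q(γ):Q] = 4 = [Q(√131, √129):Q], so Q(γ) = Q(√131, √129).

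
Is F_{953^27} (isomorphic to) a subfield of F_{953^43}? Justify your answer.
No: F_{953^27} is not a subfield of F_{953^43}

F_{p^m} embeds in F_{p^n} iff m | n. Here 27 ∤ 43 (since 43 = 1·27 + 16 with remainder 16 ≠ 0), so F_{953^27} is not a subfield of F_{953^43}. Equivalently: if it were, the tower law would give 27 = [F_{953^27}:F_953] dividing [F_{953^43}:F_953] = 43, contradiction.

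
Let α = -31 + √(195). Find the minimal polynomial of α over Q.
m_α(x) = x^2 + 62x + 766

From α + 31 = √(195), squaring gives (α + 31)^2 = 195, i.e. α^2 + 62α + 961 = 195, so α^2 + 62α + 766 = 0. The discriminant of x^2 + 62x + 766 is (62)^2 - 4·(766) = 3844 - 3064 = 780, and 4·(195) is not a perfect square in Q since 195 is squarefree and ≠ 1. Hence x^2 + 62x + 766 is irreducible over Q and is the minimal polynomial of α.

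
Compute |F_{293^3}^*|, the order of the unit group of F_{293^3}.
|F_{293^3}^*| = 25153756

F_{293^3} has 293^3 = 25153757 elements; its multiplicative group consists of all nonzero elements, so |F_{293^3}^*| = 25153757 - 1 = 25153756. (It is cyclic since any finite subgroup of the multiplicative group of a field is cyclic.)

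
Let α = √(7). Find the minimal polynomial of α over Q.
m_α(x) = x^2 - 7

α satisfies α^2 - 7 = 0, so x^2 - 7 annihilates α. Since d = 7 is squarefree and ≠ 1, it is not a perfect square in Q, so x^2 - 7 has no rational root and is therefore irreducible over Q (a degree-2 polynomial over a field is irreducible iff it has no root). Hence m_α(x) = x^2 - 7.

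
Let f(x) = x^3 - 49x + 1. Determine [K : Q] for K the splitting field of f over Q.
[K : Q] = 6

By the rational root test, any rational root of the monic integer polynomial f(x) = x^3 - 49x + 1 must be an integer dividing the constant term 1, i.e. one of ±{1}. Evaluating: f(1) = -47, f(-1) = 49; none is 0, so f has no rational root and is therefore irreducible over Q (a cubic with no linear factor over a field is irreducible). For an irreducible cubic, the Galois group is A_3 or S_3 according as the discriminant disc(f) = -4a^3 - 27b^2 = -4·(-49)^3 - 27·(1)^2 = 470569 is or is not a square in Q. Here disc(f) = 470569 is not a perfect square in Q, so the Galois group of f over Q is not contained in A_3 and must be all of S_3. The splitting field has degree |S_3| = 6 over Q, so [K : Q] = 6.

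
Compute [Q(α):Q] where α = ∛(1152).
[Q(α):Q] = 3

The minimal polynomial of α is x^3 - 1152, irreducible over Q since 1152 is not a perfect cube (so x^3 - 1152 has no rational root). Hence [Q(α):Q] = deg(m_α) = 3.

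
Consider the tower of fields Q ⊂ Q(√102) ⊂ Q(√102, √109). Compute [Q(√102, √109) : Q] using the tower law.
[Q(√102, √109) : Q] = 4

[Q(√102):Q] = 2 (min poly x^2 - 102, irreducible since 102 is squarefree > 1). For the top step, suppose √109 ∈ Q(√102), say √109 = c + d√102 with c, d ∈ Q. Squaring: 109 = c^2 + 102d^2 + 2cd√102. Since √102 ∉ Q this forces 2cd = 0. If d = 0 then √109 = c ∈ Q, contradicting 109 squarefree > 1. If c = 0 then 109 = 102d^2, so 102·109 = (102d)^2 is a perfect square in Q — but 102·109 = 11118 is not a perfect square (since 102 and 109 are distinct squarefree integers). Contradiction. Hence √109 ∉ Q(√102), so x^2 - 109 stays irreducible over Q(√102) and [Q(√102, √109) : Q(√102)] = 2. By the tower law, [Q(√102, √109) : Q] = 2 · 2 = 4.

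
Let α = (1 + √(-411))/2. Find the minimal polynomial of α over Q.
m_α(x) = x^2 - x + 103

From 2α - 1 = √(-411), squaring gives (2α - 1)^2 = -411, i.e. 4α^2 - 4α + 1 = -411, so α^2 - α + (1 + 411)/4 = 0. Since -411 ≡ 1 (mod 4), (1 + 411)/4 = 103 ∈ Z. The polynomial x^2 - x + 103 has discriminant 1 - 4·(103) = -411, which is not a perfect square in Q (d = -411 is squarefree and ≠ 1), so x^2 - x + 103 is irreducible over Q. It is the minimal polynomial of α.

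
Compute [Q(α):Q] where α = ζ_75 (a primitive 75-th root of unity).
[Q(α):Q] = 40

The minimal polynomial of ζ_75 over Q is the 75-th cyclotomic polynomial Φ_75(x), which is irreducible over Q and has degree φ(75) = 40. Hence [Q(α):Q] = φ(75) = 40.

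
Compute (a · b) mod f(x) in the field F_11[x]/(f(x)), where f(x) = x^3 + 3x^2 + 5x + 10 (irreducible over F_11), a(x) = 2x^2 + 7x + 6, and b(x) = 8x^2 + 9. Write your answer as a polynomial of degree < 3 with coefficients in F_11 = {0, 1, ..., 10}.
a · b ≡ 6x^2 + 6x + 7 (mod f(x))

Multiply in F_11[x]: a(x)·b(x) = (2x^2 + 7x + 6)·(8x^2 + 9) = 5x^4 + x^3 + 8x + 10. This has degree ≥ 3, so divide by f(x) over F_11: 5x^4 + x^3 + 8x + 10 = (5x + 8)·(x^3 + 3x^2 + 5x + 10) + (6x^2 + 6x + 7). Hence a·b ≡ 6x^2 + 6x + 7 (mod f). (F_11[x]/(f) is a field with 11^3 = 1331 elements since f is irreducible of degree 3.)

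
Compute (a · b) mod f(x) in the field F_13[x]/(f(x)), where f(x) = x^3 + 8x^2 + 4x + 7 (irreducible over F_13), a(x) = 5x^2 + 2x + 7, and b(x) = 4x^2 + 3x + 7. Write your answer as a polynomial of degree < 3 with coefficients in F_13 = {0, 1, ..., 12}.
a · b ≡ 6x^2 + x + 7 (mod f(x))

Multiply in F_13[x]: a(x)·b(x) = (5x^2 + 2x + 7)·(4x^2 + 3x + 7) = 7x^4 + 10x^3 + 4x^2 + 9x + 10. This has degree ≥ 3, so divide by f(x) over F_13: 7x^4 + 10x^3 + 4x^2 + 9x + 10 = (7x + 6)·(x^3 + 8x^2 + 4x + 7) + (6x^2 + x + 7). Hence a·b ≡ 6x^2 + x + 7 (mod f). (F_13[x]/(f) is a field with 13^3 = 2197 elements since f is irreducible of degree 3.)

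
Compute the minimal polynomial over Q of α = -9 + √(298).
m_α(x) = x^2 + 18x - 217

From α + 9 = √(298), squaring gives (α + 9)^2 = 298, i.e. α^2 + 18α + 81 = 298, so α^2 + 18α - 217 = 0. The discriminant of x^2 + 18x - 217 is (18)^2 - 4·(-217) = 324 + 868 = 1192, and 4·(298) is not a perfect square in Q since 298 is squarefree and ≠ 1. Hence x^2 + 18x - 217 is irreducible over Q and is the minimal polynomial of α.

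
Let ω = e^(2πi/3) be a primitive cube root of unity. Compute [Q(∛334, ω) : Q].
[Q(∛334, ω) : Q] = 6

[Q(∛334):Q] = 3 (min poly x^3 - 334, irreducible since 334 is not a perfect cube). [Q(ω):Q] = 2 (min poly x^2 + x + 1). Since Q(∛334) ⊂ R and ω ∉ R, we have ω ∉ Q(∛334), so x^2 + x + 1 remains irreducible over Q(∛334) and [Q(∛334, ω) : Q(∛334)] = 2. By the tower law, [Q(∛334, ω) : Q] = 3 · 2 = 6. (In fact Q(∛334, ω) is the splitting field of x^3 - 334 over Q.)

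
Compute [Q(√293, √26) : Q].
[Q(√293, √26) : Q] = 4

[Q(√293):Q] = 2 (min poly x^2 - 293, irreducible since 293 is squarefree > 1). For the top step, suppose √26 ∈ Q(√293), say √26 = c + d√293 with c, d ∈ Q. Squaring: 26 = c^2 + 293d^2 + 2cd√293. Since √293 ∉ Q this forces 2cd = 0. If d = 0 then √26 = c ∈ Q, contradicting 26 squarefree > 1. If c = 0 then 26 = 293d^2, so 293·26 = (293d)^2 is a perfect square in Q — but 293·26 = 7618 is not a perfect square (since 293 and 26 are distinct squarefree integers). Contradiction. Hence √26 ∉ Q(√293), so x^2 - 26 stays irreducible over Q(√293) and [Q(√293, √26) : Q(√293)] = 2. By the tower law, [Q(√293, √26) : Q] = 2 · 2 = 4.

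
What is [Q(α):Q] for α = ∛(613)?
[Q(α):Q] = 3

The minimal polynomial of α is x^3 - 613, irreducible over Q since 613 is not a perfect cube (so x^3 - 613 has no rational root). Hence [Q(α):Q] = deg(m_α) = 3.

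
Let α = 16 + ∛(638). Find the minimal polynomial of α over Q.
m_α(x) = x^3 - 48x^2 + 768x - 4734

Set β = α - 16 = ∛(638), so β^3 = 638. Then (α - 16)^3 - 638 = 0, i.e. α is a root of g(x) = (x - 16)^3 - 638 = x^3 - 48x^2 + 768x - 4734. Since g(x) = h(x - 16) where h(x) = x^3 - 638, and h is irreducible over Q (because 638 is not a perfect cube, so h has no rational root, and a monic cubic with no rational root is irreducible), g is also irreducible (irreducibility is preserved under the substitution x → x - 16). Hence m_α(x) = x^3 - 48x^2 + 768x - 4734.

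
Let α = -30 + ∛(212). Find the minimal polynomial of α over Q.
m_α(x) = x^3 + 90x^2 + 2700x + 26788

Set β = α + 30 = ∛(212), so β^3 = 212. Then (α + 30)^3 - 212 = 0, i.e. α is a root of g(x) = (x + 30)^3 - 212 = x^3 + 90x^2 + 2700x + 26788. Since g(x) = h(x + 30) where h(x) = x^3 - 212, and h is irreducible over Q (because 212 is not a perfect cube, so h has no rational root, and a monic cubic with no rational root is irreducible), g is also irreducible (irreducibility is preserved under the substitution x → x + 30). Hence m_α(x) = x^3 + 90x^2 + 2700x + 26788.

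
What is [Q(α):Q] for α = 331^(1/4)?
[Q(α):Q] = 4

α is a root of x^4 - 331. By Eisenstein's criterion at the prime p = 331 (which divides the constant term 331 but p^2 = 109561 does not, since 331 is squarefree), x^4 - 331 is irreducible over Q. Hence [Q(α):Q] = 4.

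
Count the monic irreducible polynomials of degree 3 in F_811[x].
There are 177803640 monic irreducible polynomials of degree 3 over F_811

Each element of F_{811^3} that lies in no proper subfield is a root of exactly one monic irreducible of degree 3 over F_811, and each such polynomial has 3 distinct roots in F_{811^3}. By Möbius inversion the count is N_811(3) = (1/3) Σ_{d|3} μ(3/d) · 811^d = (1/3)(μ(3)·811^1 + μ(1)·811^3) = 533410920/3 = 177803640.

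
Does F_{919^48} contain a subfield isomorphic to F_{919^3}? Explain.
Yes: F_{919^3} is a subfield of F_{919^48}

F_{p^m} embeds in F_{p^n} iff m | n (since F_{p^n} is the splitting field of x^(p^n) - x, and F_{p^m} ⊂ F_{p^n} forces p^n to be a power of p^m, i.e. m | n; conversely if m | n then every root of x^(p^m) - x is a root of x^(p^n) - x). Here 3 | 48 (since 48 = 16·3), so F_{919^3} is a subfield of F_{919^48}, and [F_{919^48} : F_{919^3}] = 48/3 = 16.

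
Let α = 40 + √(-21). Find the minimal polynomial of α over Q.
m_α(x) = x^2 - 80x + 1621

From α - 40 = √(-21), squaring gives (α - 40)^2 = -21, i.e. α^2 - 80α + 1600 = -21, so α^2 - 80α + 1621 = 0. The discriminant of x^2 - 80x + 1621 is (-80)^2 - 4·(1621) = 6400 - 6484 = -84, and 4·(-21) is not a perfect square in Q since -21 is squarefree and ≠ 1. Hence x^2 - 80x + 1621 is irreducible over Q and is the minimal polynomial of α.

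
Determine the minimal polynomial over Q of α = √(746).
m_α(x) = x^2 - 746

α satisfies α^2 - 746 = 0, so x^2 - 746 annihilates α. Since d = 746 is squarefree and ≠ 1, it is not a perfect square in Q, so x^2 - 746 has no rational root and is therefore irreducible over Q (a degree-2 polynomial over a field is irreducible iff it has no root). Hence m_α(x) = x^2 - 746.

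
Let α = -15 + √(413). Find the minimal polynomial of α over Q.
m_α(x) = x^2 + 30x - 188

From α + 15 = √(413), squaring gives (α + 15)^2 = 413, i.e. α^2 + 30α + 225 = 413, so α^2 + 30α - 188 = 0. The discriminant of x^2 + 30x - 188 is (30)^2 - 4·(-188) = 900 + 752 = 1652, and 4·(413) is not a perfect square in Q since 413 is squarefree and ≠ 1. Hence x^2 + 30x - 188 is irreducible over Q and is the minimal polynomial of α.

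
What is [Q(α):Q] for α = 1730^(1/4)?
[Q(α):Q] = 4

α is a root of x^4 - 1730. By Eisenstein's criterion at the prime p = 2 (which divides the constant term 1730 but p^2 = 4 does not, since 1730 is squarefree), x^4 - 1730 is irreducible over Q. Hence [Q(α):Q] = 4.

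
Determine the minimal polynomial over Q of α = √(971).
m_α(x) = x^2 - 971

α satisfies α^2 - 971 = 0, so x^2 - 971 annihilates α. Since d = 971 is squarefree and ≠ 1, it is not a perfect square in Q, so x^2 - 971 has no rational root and is therefore irreducible over Q (a degree-2 polynomial over a field is irreducible iff it has no root). Hence m_α(x) = x^2 - 971.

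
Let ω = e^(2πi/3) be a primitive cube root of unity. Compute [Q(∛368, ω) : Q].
[Q(∛368, ω) : Q] = 6

[Q(∛368):Q] = 3 (min poly x^3 - 368, irreducible since 368 is not a perfect cube). [Q(ω):Q] = 2 (min poly x^2 + x + 1). Since Q(∛368) ⊂ R and ω ∉ R, we have ω ∉ Q(∛368), so x^2 + x + 1 remains irreducible over Q(∛368) and [Q(∛368, ω) : Q(∛368)] = 2. By the tower law, [Q(∛368, ω) : Q] = 3 · 2 = 6. (In fact Q(∛368, ω) is the splitting field of x^3 - 368 over Q.)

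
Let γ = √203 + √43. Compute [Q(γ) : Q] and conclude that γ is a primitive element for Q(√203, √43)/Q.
[Q(γ) : Q] = 4 (equivalently, Q(γ) = Q(√203, √43))

Obviously Q(γ) ⊆ Q(√203, √43), and [Q(√203, √43):Q] = 4 (since 203, 43 are distinct squarefree integers > 1 with 8729 not a perfect square). To show equality we compute the minimal polynomial of γ. From γ = √203 + √43: γ^2 = 203 + 2√(8729) + 43 = 246 + 2√(8729), so γ^2 - 246 = 2√(8729); squaring, (γ^2 - 246)^2 = 4·8729, i.e. γ^4 - 492γ^2 + 60516 - 34916 = 0, i.e. γ^4 - 492γ^2 + 25600 = 0. So γ is a root of x^4 - 492x^2 + 25600. This polynomial is irreducible over Q: it has no rational root (each ±√203 ± √43 is irrational), and any factorization into two quadratics over Q would force √(8729) ∈ Q (pairing opposite roots) or √203, √43 ∈ Q (other pairings), all impossible. Hence [Q(γ):Q] = 4 = [Q(√203, √43):Q], so Q(γ) = Q(√203, √43).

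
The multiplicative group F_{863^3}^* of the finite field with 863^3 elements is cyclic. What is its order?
|F_{863^3}^*| = 642735646

F_{863^3} has 863^3 = 642735647 elements; its multiplicative group consists of all nonzero elements, so |F_{863^3}^*| = 642735647 - 1 = 642735646. (It is cyclic since any finite subgroup of the multiplicative group of a field is cyclic.)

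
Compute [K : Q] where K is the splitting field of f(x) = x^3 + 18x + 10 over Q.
[K : Q] = 6

By the rational root test, any rational root of the monic integer polynomial f(x) = x^3 + 18x + 10 must be an integer dividing the constant term 10, i.e. one of ±{1, 2, 5, 10}. Evaluating: f(1) = 29, f(-1) = -9, f(2) = 54, f(-2) = -34, f(5) = 225, f(-5) = -205, f(10) = 1190, f(-10) = -1170; none is 0, so f has no rational root and is therefore irreducible over Q (a cubic with no linear factor over a field is irreducible). For an irreducible cubic, the Galois group is A_3 or S_3 according as the discriminant disc(f) = -4a^3 - 27b^2 = -4·(18)^3 - 27·(10)^2 = -26028 is or is not a square in Q. Here disc(f) = -26028 is not a perfect square in Q, so the Galois group of f over Q is not contained in A_3 and must be all of S_3. The splitting field has degree |S_3| = 6 over Q, so [K : Q] = 6.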